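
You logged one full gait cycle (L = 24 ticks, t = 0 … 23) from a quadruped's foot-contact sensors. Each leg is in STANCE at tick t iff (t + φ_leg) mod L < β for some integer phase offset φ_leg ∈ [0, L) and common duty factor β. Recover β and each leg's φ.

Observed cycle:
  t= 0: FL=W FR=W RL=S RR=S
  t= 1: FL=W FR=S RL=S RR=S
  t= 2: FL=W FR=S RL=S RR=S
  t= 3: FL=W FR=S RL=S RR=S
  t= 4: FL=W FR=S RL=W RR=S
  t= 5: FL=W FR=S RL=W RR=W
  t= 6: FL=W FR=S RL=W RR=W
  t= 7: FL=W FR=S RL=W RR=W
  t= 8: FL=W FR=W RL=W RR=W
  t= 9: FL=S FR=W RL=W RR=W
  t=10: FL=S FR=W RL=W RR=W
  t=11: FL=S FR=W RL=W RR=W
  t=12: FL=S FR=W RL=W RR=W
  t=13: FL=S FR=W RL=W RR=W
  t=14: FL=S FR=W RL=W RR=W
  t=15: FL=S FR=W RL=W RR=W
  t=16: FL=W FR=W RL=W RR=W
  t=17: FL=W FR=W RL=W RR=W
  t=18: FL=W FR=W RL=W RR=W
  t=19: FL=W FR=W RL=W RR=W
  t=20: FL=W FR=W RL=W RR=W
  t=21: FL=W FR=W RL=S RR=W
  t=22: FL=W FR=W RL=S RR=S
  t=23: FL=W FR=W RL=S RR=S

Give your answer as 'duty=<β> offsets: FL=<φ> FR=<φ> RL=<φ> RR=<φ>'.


duty β = stance ticks per leg = 7
FL: stance ticks = 7; W→S at t=9 → φ=15
FR: stance ticks = 7; W→S at t=1 → φ=23
RL: stance ticks = 7; W→S at t=21 → φ=3
RR: stance ticks = 7; W→S at t=22 → φ=2

duty=7 offsets: FL=15 FR=23 RL=3 RR=2


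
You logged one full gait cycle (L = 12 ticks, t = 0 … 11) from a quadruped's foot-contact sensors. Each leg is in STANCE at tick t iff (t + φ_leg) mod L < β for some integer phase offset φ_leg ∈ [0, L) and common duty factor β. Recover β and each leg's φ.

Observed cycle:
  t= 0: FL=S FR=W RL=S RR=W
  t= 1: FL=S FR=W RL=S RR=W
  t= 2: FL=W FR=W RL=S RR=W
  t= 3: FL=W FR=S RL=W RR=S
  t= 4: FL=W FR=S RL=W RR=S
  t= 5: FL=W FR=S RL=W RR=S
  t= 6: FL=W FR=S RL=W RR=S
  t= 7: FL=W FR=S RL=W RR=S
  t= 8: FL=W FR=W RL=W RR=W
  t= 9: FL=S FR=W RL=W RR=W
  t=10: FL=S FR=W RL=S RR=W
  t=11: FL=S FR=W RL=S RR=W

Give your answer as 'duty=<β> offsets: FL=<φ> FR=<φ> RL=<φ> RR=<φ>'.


duty β = stance ticks per leg = 5
FL: stance ticks = 5; W→S at t=9 → φ=3
FR: stance ticks = 5; W→S at t=3 → φ=9
RL: stance ticks = 5; W→S at t=10 → φ=2
RR: stance ticks = 5; W→S at t=3 → φ=9

duty=5 offsets: FL=3 FR=9 RL=2 RR=9


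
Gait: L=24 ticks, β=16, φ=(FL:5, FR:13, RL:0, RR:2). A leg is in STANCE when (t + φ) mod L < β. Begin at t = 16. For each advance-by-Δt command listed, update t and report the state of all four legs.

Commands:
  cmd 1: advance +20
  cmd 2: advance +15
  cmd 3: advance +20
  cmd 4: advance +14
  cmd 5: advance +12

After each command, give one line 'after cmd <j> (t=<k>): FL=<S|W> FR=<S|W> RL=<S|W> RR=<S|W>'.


after cmd 1 (t=36): FL=W FR=S RL=S RR=S
after cmd 2 (t=51): FL=S FR=W RL=S RR=S
after cmd 3 (t=71): FL=S FR=S RL=W RR=S
after cmd 4 (t=85): FL=W FR=S RL=S RR=S
after cmd 5 (t=97): FL=S FR=S RL=S RR=S

start t=16: FL=W FR=S RL=W RR=W
cmd 1: advance +20 → t=36, phase=(17,1,12,14) → FL=W FR=S RL=S RR=S
cmd 2: advance +15 → t=51, phase=(8,16,3,5) → FL=S FR=W RL=S RR=S
cmd 3: advance +20 → t=71, phase=(4,12,23,1) → FL=S FR=S RL=W RR=S
cmd 4: advance +14 → t=85, phase=(18,2,13,15) → FL=W FR=S RL=S RR=S
cmd 5: advance +12 → t=97, phase=(6,14,1,3) → FL=S FR=S RL=S RR=S


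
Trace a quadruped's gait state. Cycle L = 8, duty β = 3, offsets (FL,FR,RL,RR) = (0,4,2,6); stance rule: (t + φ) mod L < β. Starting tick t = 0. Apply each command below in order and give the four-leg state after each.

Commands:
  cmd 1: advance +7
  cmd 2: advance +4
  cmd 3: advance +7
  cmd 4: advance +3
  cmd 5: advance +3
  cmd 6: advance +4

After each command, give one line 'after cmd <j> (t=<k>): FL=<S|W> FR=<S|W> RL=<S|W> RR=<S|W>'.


start t=0: FL=S FR=W RL=S RR=W
cmd 1: advance +7 → t=7, phase=(7,3,1,5) → FL=W FR=W RL=S RR=W
cmd 2: advance +4 → t=11, phase=(3,7,5,1) → FL=W FR=W RL=W RR=S
cmd 3: advance +7 → t=18, phase=(2,6,4,0) → FL=S FR=W RL=W RR=S
cmd 4: advance +3 → t=21, phase=(5,1,7,3) → FL=W FR=S RL=W RR=W
cmd 5: advance +3 → t=24, phase=(0,4,2,6) → FL=S FR=W RL=S RR=W
cmd 6: advance +4 → t=28, phase=(4,0,6,2) → FL=W FR=S RL=W RR=S

after cmd 1 (t=7): FL=W FR=W RL=S RR=W
after cmd 2 (t=11): FL=W FR=W RL=W RR=S
after cmd 3 (t=18): FL=S FR=W RL=W RR=S
after cmd 4 (t=21): FL=W FR=S RL=W RR=W
after cmd 5 (t=24): FL=S FR=W RL=S RR=W
after cmd 6 (t=28): FL=W FR=S RL=W RR=S


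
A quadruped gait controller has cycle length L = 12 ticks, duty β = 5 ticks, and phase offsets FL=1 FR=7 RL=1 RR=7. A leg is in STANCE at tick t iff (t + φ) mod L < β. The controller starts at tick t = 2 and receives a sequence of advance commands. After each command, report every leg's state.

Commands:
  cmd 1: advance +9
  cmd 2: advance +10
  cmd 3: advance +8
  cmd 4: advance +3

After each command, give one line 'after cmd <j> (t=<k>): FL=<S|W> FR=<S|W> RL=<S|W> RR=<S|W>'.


after cmd 1 (t=11): FL=S FR=W RL=S RR=W
after cmd 2 (t=21): FL=W FR=S RL=W RR=S
after cmd 3 (t=29): FL=W FR=S RL=W RR=S
after cmd 4 (t=32): FL=W FR=S RL=W RR=S

start t=2: FL=S FR=W RL=S RR=W
cmd 1: advance +9 → t=11, phase=(0,6,0,6) → FL=S FR=W RL=S RR=W
cmd 2: advance +10 → t=21, phase=(10,4,10,4) → FL=W FR=S RL=W RR=S
cmd 3: advance +8 → t=29, phase=(6,0,6,0) → FL=W FR=S RL=W RR=S
cmd 4: advance +3 → t=32, phase=(9,3,9,3) → FL=W FR=S RL=W RR=S


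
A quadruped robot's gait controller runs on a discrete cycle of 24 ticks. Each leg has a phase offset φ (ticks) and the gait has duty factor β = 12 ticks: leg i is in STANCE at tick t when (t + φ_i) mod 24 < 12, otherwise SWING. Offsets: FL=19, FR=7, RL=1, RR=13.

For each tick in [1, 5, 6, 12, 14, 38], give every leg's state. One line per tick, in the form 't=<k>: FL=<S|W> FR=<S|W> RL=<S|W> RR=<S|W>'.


t=1: phase=(20,8,2,14) vs β=12 → FL=W FR=S RL=S RR=W
t=5: phase=(0,12,6,18) vs β=12 → FL=S FR=W RL=S RR=W
t=6: phase=(1,13,7,19) vs β=12 → FL=S FR=W RL=S RR=W
t=12: phase=(7,19,13,1) vs β=12 → FL=S FR=W RL=W RR=S
t=14: phase=(9,21,15,3) vs β=12 → FL=S FR=W RL=W RR=S
t=38: phase=(9,21,15,3) vs β=12 → FL=S FR=W RL=W RR=S

t=1: FL=W FR=S RL=S RR=W
t=5: FL=S FR=W RL=S RR=W
t=6: FL=S FR=W RL=S RR=W
t=12: FL=S FR=W RL=W RR=S
t=14: FL=S FR=W RL=W RR=S
t=38: FL=S FR=W RL=W RR=S


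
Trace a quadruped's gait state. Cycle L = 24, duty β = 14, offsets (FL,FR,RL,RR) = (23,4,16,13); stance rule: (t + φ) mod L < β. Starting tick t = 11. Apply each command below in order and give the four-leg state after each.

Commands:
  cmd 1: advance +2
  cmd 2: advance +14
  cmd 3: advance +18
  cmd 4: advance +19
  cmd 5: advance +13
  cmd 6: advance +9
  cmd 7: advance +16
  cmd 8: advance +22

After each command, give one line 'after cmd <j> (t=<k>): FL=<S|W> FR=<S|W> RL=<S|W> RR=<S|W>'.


after cmd 1 (t=13): FL=S FR=W RL=S RR=S
after cmd 2 (t=27): FL=S FR=S RL=W RR=W
after cmd 3 (t=45): FL=W FR=S RL=S RR=S
after cmd 4 (t=64): FL=W FR=W RL=S RR=S
after cmd 5 (t=77): FL=S FR=S RL=W RR=W
after cmd 6 (t=86): FL=S FR=W RL=S RR=S
after cmd 7 (t=102): FL=S FR=S RL=W RR=W
after cmd 8 (t=124): FL=S FR=S RL=W RR=W

start t=11: FL=S FR=W RL=S RR=S
cmd 1: advance +2 → t=13, phase=(12,17,5,2) → FL=S FR=W RL=S RR=S
cmd 2: advance +14 → t=27, phase=(2,7,19,16) → FL=S FR=S RL=W RR=W
cmd 3: advance +18 → t=45, phase=(20,1,13,10) → FL=W FR=S RL=S RR=S
cmd 4: advance +19 → t=64, phase=(15,20,8,5) → FL=W FR=W RL=S RR=S
cmd 5: advance +13 → t=77, phase=(4,9,21,18) → FL=S FR=S RL=W RR=W
cmd 6: advance +9 → t=86, phase=(13,18,6,3) → FL=S FR=W RL=S RR=S
cmd 7: advance +16 → t=102, phase=(5,10,22,19) → FL=S FR=S RL=W RR=W
cmd 8: advance +22 → t=124, phase=(3,8,20,17) → FL=S FR=S RL=W RR=W


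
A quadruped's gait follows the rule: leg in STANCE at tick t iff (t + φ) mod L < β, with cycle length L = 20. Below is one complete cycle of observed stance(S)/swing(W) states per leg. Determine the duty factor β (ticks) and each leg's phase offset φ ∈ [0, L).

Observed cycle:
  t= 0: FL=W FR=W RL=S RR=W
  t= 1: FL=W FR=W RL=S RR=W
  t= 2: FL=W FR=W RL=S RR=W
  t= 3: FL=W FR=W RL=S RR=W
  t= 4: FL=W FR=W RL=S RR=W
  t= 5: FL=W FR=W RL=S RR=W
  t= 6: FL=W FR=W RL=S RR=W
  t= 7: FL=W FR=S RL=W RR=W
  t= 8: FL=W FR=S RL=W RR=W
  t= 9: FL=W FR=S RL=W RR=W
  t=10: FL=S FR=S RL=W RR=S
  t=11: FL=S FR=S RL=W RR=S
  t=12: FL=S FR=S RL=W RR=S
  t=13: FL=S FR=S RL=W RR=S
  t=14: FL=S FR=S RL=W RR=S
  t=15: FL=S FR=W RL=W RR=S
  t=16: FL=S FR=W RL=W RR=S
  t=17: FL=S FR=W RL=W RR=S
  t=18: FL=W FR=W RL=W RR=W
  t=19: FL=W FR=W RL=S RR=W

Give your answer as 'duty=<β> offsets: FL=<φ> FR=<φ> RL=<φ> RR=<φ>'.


duty β = stance ticks per leg = 8
FL: stance ticks = 8; W→S at t=10 → φ=10
FR: stance ticks = 8; W→S at t=7 → φ=13
RL: stance ticks = 8; W→S at t=19 → φ=1
RR: stance ticks = 8; W→S at t=10 → φ=10

duty=8 offsets: FL=10 FR=13 RL=1 RR=10


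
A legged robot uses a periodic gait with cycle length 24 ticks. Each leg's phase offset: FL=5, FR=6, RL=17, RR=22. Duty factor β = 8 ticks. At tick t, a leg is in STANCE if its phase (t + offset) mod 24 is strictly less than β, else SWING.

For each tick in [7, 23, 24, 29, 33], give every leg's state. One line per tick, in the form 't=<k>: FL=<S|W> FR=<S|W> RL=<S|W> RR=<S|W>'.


t=7: phase=(12,13,0,5) vs β=8 → FL=W FR=W RL=S RR=S
t=23: phase=(4,5,16,21) vs β=8 → FL=S FR=S RL=W RR=W
t=24: phase=(5,6,17,22) vs β=8 → FL=S FR=S RL=W RR=W
t=29: phase=(10,11,22,3) vs β=8 → FL=W FR=W RL=W RR=S
t=33: phase=(14,15,2,7) vs β=8 → FL=W FR=W RL=S RR=S

t=7: FL=W FR=W RL=S RR=S
t=23: FL=S FR=S RL=W RR=W
t=24: FL=S FR=S RL=W RR=W
t=29: FL=W FR=W RL=W RR=S
t=33: FL=W FR=W RL=S RR=S


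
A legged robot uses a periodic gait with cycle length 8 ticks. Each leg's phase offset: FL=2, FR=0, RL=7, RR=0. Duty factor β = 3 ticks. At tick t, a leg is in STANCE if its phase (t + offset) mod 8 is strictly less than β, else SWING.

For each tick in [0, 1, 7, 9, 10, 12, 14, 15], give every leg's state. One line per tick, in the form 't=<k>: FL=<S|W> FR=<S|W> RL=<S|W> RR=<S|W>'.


t=0: FL=S FR=S RL=W RR=S
t=1: FL=W FR=S RL=S RR=S
t=7: FL=S FR=W RL=W RR=W
t=9: FL=W FR=S RL=S RR=S
t=10: FL=W FR=S RL=S RR=S
t=12: FL=W FR=W RL=W RR=W
t=14: FL=S FR=W RL=W RR=W
t=15: FL=S FR=W RL=W RR=W

t=0: phase=(2,0,7,0) vs β=3 → FL=S FR=S RL=W RR=S
t=1: phase=(3,1,0,1) vs β=3 → FL=W FR=S RL=S RR=S
t=7: phase=(1,7,6,7) vs β=3 → FL=S FR=W RL=W RR=W
t=9: phase=(3,1,0,1) vs β=3 → FL=W FR=S RL=S RR=S
t=10: phase=(4,2,1,2) vs β=3 → FL=W FR=S RL=S RR=S
t=12: phase=(6,4,3,4) vs β=3 → FL=W FR=W RL=W RR=W
t=14: phase=(0,6,5,6) vs β=3 → FL=S FR=W RL=W RR=W
t=15: phase=(1,7,6,7) vs β=3 → FL=S FR=W RL=W RR=W


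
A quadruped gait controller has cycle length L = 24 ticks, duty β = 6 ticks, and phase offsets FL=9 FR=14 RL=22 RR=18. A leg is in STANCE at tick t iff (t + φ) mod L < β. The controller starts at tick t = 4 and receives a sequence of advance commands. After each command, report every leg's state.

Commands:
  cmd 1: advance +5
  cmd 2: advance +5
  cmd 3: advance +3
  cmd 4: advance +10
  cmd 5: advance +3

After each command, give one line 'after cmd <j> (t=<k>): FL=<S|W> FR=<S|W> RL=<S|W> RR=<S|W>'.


after cmd 1 (t=9): FL=W FR=W RL=W RR=S
after cmd 2 (t=14): FL=W FR=S RL=W RR=W
after cmd 3 (t=17): FL=S FR=W RL=W RR=W
after cmd 4 (t=27): FL=W FR=W RL=S RR=W
after cmd 5 (t=30): FL=W FR=W RL=S RR=S

start t=4: FL=W FR=W RL=S RR=W
cmd 1: advance +5 → t=9, phase=(18,23,7,3) → FL=W FR=W RL=W RR=S
cmd 2: advance +5 → t=14, phase=(23,4,12,8) → FL=W FR=S RL=W RR=W
cmd 3: advance +3 → t=17, phase=(2,7,15,11) → FL=S FR=W RL=W RR=W
cmd 4: advance +10 → t=27, phase=(12,17,1,21) → FL=W FR=W RL=S RR=W
cmd 5: advance +3 → t=30, phase=(15,20,4,0) → FL=W FR=W RL=S RR=S


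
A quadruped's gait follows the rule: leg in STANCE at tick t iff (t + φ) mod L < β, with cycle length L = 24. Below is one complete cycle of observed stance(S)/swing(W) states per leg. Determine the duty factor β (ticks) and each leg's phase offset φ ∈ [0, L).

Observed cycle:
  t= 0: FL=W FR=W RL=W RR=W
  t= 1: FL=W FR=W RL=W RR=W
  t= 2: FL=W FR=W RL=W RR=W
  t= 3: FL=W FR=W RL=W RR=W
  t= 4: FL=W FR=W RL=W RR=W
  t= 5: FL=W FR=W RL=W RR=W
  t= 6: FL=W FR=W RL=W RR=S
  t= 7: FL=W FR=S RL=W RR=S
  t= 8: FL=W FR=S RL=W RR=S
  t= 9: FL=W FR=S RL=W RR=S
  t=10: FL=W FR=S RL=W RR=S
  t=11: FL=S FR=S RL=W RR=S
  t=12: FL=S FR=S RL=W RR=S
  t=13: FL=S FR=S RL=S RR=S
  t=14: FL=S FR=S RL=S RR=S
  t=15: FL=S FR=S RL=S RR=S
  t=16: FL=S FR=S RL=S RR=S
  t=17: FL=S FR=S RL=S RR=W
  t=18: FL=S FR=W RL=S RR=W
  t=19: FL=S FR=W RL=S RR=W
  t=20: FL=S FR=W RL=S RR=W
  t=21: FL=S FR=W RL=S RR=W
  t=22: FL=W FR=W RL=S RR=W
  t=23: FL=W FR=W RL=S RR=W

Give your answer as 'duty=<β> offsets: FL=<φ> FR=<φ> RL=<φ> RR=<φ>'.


duty=11 offsets: FL=13 FR=17 RL=11 RR=18

duty β = stance ticks per leg = 11
FL: stance ticks = 11; W→S at t=11 → φ=13
FR: stance ticks = 11; W→S at t=7 → φ=17
RL: stance ticks = 11; W→S at t=13 → φ=11
RR: stance ticks = 11; W→S at t=6 → φ=18


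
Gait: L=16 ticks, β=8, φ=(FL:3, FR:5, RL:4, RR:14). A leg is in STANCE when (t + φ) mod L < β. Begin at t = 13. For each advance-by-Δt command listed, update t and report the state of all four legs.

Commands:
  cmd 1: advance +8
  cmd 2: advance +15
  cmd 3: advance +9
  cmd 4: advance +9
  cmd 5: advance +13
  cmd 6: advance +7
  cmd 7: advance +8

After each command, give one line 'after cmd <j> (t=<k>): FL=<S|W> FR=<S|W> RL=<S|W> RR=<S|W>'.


after cmd 1 (t=21): FL=W FR=W RL=W RR=S
after cmd 2 (t=36): FL=S FR=W RL=W RR=S
after cmd 3 (t=45): FL=S FR=S RL=S RR=W
after cmd 4 (t=54): FL=W FR=W RL=W RR=S
after cmd 5 (t=67): FL=S FR=W RL=S RR=S
after cmd 6 (t=74): FL=W FR=W RL=W RR=W
after cmd 7 (t=82): FL=S FR=S RL=S RR=S

start t=13: FL=S FR=S RL=S RR=W
cmd 1: advance +8 → t=21, phase=(8,10,9,3) → FL=W FR=W RL=W RR=S
cmd 2: advance +15 → t=36, phase=(7,9,8,2) → FL=S FR=W RL=W RR=S
cmd 3: advance +9 → t=45, phase=(0,2,1,11) → FL=S FR=S RL=S RR=W
cmd 4: advance +9 → t=54, phase=(9,11,10,4) → FL=W FR=W RL=W RR=S
cmd 5: advance +13 → t=67, phase=(6,8,7,1) → FL=S FR=W RL=S RR=S
cmd 6: advance +7 → t=74, phase=(13,15,14,8) → FL=W FR=W RL=W RR=W
cmd 7: advance +8 → t=82, phase=(5,7,6,0) → FL=S FR=S RL=S RR=S


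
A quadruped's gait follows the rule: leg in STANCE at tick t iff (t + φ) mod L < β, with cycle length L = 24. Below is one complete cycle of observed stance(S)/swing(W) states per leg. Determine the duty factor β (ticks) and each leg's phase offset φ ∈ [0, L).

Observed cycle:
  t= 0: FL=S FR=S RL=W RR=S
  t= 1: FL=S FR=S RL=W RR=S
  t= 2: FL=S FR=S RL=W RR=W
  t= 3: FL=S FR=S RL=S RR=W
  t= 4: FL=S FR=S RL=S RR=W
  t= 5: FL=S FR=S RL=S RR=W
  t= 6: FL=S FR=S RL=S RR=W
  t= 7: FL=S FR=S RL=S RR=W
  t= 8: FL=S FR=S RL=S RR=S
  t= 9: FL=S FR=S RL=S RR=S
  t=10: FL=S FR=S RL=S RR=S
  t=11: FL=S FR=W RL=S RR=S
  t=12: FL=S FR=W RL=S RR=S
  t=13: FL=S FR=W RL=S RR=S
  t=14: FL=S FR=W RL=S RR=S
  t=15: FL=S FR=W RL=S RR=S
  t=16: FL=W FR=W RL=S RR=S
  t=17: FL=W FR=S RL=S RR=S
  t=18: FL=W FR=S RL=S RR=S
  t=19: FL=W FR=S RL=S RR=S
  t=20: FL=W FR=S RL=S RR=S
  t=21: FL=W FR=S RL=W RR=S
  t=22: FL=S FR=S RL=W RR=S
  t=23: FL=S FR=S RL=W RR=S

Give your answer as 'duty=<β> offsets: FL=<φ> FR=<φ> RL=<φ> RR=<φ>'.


duty=18 offsets: FL=2 FR=7 RL=21 RR=16

duty β = stance ticks per leg = 18
FL: stance ticks = 18; W→S at t=22 → φ=2
FR: stance ticks = 18; W→S at t=17 → φ=7
RL: stance ticks = 18; W→S at t=3 → φ=21
RR: stance ticks = 18; W→S at t=8 → φ=16


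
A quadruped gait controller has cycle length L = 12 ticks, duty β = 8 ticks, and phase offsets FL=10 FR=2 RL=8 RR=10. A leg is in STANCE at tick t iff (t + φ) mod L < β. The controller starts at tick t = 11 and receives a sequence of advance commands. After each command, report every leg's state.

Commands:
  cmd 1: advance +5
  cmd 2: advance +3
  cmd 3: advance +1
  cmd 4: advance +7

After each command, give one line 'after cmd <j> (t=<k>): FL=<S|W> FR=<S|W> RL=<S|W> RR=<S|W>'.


after cmd 1 (t=16): FL=S FR=S RL=S RR=S
after cmd 2 (t=19): FL=S FR=W RL=S RR=S
after cmd 3 (t=20): FL=S FR=W RL=S RR=S
after cmd 4 (t=27): FL=S FR=S RL=W RR=S

start t=11: FL=W FR=S RL=S RR=W
cmd 1: advance +5 → t=16, phase=(2,6,0,2) → FL=S FR=S RL=S RR=S
cmd 2: advance +3 → t=19, phase=(5,9,3,5) → FL=S FR=W RL=S RR=S
cmd 3: advance +1 → t=20, phase=(6,10,4,6) → FL=S FR=W RL=S RR=S
cmd 4: advance +7 → t=27, phase=(1,5,11,1) → FL=S FR=S RL=W RR=S


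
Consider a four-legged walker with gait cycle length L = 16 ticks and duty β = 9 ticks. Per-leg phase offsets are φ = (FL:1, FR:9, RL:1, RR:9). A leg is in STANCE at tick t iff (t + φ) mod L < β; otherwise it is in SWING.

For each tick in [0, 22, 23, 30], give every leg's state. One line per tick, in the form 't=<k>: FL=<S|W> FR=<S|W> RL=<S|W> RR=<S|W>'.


t=0: FL=S FR=W RL=S RR=W
t=22: FL=S FR=W RL=S RR=W
t=23: FL=S FR=S RL=S RR=S
t=30: FL=W FR=S RL=W RR=S

t=0: phase=(1,9,1,9) vs β=9 → FL=S FR=W RL=S RR=W
t=22: phase=(7,15,7,15) vs β=9 → FL=S FR=W RL=S RR=W
t=23: phase=(8,0,8,0) vs β=9 → FL=S FR=S RL=S RR=S
t=30: phase=(15,7,15,7) vs β=9 → FL=W FR=S RL=W RR=S


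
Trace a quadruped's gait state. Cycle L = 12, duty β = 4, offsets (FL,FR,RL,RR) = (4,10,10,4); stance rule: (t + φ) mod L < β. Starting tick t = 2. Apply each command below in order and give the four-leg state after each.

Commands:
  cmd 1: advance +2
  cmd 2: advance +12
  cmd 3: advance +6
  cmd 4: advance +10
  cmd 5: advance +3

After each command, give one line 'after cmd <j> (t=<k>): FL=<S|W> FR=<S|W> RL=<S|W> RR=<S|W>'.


start t=2: FL=W FR=S RL=S RR=W
cmd 1: advance +2 → t=4, phase=(8,2,2,8) → FL=W FR=S RL=S RR=W
cmd 2: advance +12 → t=16, phase=(8,2,2,8) → FL=W FR=S RL=S RR=W
cmd 3: advance +6 → t=22, phase=(2,8,8,2) → FL=S FR=W RL=W RR=S
cmd 4: advance +10 → t=32, phase=(0,6,6,0) → FL=S FR=W RL=W RR=S
cmd 5: advance +3 → t=35, phase=(3,9,9,3) → FL=S FR=W RL=W RR=S

after cmd 1 (t=4): FL=W FR=S RL=S RR=W
after cmd 2 (t=16): FL=W FR=S RL=S RR=W
after cmd 3 (t=22): FL=S FR=W RL=W RR=S
after cmd 4 (t=32): FL=S FR=W RL=W RR=S
after cmd 5 (t=35): FL=S FR=W RL=W RR=S


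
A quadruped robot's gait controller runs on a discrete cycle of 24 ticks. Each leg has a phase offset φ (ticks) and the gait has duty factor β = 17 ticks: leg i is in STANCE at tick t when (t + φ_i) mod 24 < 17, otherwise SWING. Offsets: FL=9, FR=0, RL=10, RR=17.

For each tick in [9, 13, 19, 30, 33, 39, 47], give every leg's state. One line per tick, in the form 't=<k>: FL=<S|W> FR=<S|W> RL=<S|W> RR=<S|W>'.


t=9: phase=(18,9,19,2) vs β=17 → FL=W FR=S RL=W RR=S
t=13: phase=(22,13,23,6) vs β=17 → FL=W FR=S RL=W RR=S
t=19: phase=(4,19,5,12) vs β=17 → FL=S FR=W RL=S RR=S
t=30: phase=(15,6,16,23) vs β=17 → FL=S FR=S RL=S RR=W
t=33: phase=(18,9,19,2) vs β=17 → FL=W FR=S RL=W RR=S
t=39: phase=(0,15,1,8) vs β=17 → FL=S FR=S RL=S RR=S
t=47: phase=(8,23,9,16) vs β=17 → FL=S FR=W RL=S RR=S

t=9: FL=W FR=S RL=W RR=S
t=13: FL=W FR=S RL=W RR=S
t=19: FL=S FR=W RL=S RR=S
t=30: FL=S FR=S RL=S RR=W
t=33: FL=W FR=S RL=W RR=S
t=39: FL=S FR=S RL=S RR=S
t=47: FL=S FR=W RL=S RR=S


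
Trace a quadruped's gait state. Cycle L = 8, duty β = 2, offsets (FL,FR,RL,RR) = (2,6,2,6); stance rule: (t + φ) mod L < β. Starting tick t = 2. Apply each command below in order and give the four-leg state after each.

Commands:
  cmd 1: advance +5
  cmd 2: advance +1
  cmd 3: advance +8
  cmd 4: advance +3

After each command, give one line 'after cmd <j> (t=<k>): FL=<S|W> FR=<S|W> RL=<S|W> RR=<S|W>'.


start t=2: FL=W FR=S RL=W RR=S
cmd 1: advance +5 → t=7, phase=(1,5,1,5) → FL=S FR=W RL=S RR=W
cmd 2: advance +1 → t=8, phase=(2,6,2,6) → FL=W FR=W RL=W RR=W
cmd 3: advance +8 → t=16, phase=(2,6,2,6) → FL=W FR=W RL=W RR=W
cmd 4: advance +3 → t=19, phase=(5,1,5,1) → FL=W FR=S RL=W RR=S

after cmd 1 (t=7): FL=S FR=W RL=S RR=W
after cmd 2 (t=8): FL=W FR=W RL=W RR=W
after cmd 3 (t=16): FL=W FR=W RL=W RR=W
after cmd 4 (t=19): FL=W FR=S RL=W RR=S


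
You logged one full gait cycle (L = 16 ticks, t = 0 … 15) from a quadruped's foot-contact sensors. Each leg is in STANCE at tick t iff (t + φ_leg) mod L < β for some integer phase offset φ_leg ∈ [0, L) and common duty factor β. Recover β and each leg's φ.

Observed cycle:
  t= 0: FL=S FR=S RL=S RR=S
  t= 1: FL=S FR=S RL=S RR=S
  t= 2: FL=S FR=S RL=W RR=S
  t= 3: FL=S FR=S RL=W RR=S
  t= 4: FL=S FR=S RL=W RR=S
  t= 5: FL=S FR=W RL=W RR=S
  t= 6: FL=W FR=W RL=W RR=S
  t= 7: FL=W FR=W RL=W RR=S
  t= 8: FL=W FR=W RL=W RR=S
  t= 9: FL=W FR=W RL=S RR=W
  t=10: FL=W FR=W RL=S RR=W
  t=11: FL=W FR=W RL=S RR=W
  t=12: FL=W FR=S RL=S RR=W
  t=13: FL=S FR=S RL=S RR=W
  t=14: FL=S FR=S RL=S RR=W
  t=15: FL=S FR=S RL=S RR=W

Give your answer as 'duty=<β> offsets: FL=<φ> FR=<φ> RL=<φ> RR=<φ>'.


duty β = stance ticks per leg = 9
FL: stance ticks = 9; W→S at t=13 → φ=3
FR: stance ticks = 9; W→S at t=12 → φ=4
RL: stance ticks = 9; W→S at t=9 → φ=7
RR: stance ticks = 9; W→S at t=0 → φ=0

duty=9 offsets: FL=3 FR=4 RL=7 RR=0


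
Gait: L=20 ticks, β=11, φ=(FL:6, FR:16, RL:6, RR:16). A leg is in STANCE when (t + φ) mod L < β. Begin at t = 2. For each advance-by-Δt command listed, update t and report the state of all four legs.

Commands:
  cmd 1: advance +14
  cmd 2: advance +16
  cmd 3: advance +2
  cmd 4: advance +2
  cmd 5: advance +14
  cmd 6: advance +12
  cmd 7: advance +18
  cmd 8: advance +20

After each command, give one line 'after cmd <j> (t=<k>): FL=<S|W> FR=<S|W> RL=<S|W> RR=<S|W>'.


after cmd 1 (t=16): FL=S FR=W RL=S RR=W
after cmd 2 (t=32): FL=W FR=S RL=W RR=S
after cmd 3 (t=34): FL=S FR=S RL=S RR=S
after cmd 4 (t=36): FL=S FR=W RL=S RR=W
after cmd 5 (t=50): FL=W FR=S RL=W RR=S
after cmd 6 (t=62): FL=S FR=W RL=S RR=W
after cmd 7 (t=80): FL=S FR=W RL=S RR=W
after cmd 8 (t=100): FL=S FR=W RL=S RR=W

start t=2: FL=S FR=W RL=S RR=W
cmd 1: advance +14 → t=16, phase=(2,12,2,12) → FL=S FR=W RL=S RR=W
cmd 2: advance +16 → t=32, phase=(18,8,18,8) → FL=W FR=S RL=W RR=S
cmd 3: advance +2 → t=34, phase=(0,10,0,10) → FL=S FR=S RL=S RR=S
cmd 4: advance +2 → t=36, phase=(2,12,2,12) → FL=S FR=W RL=S RR=W
cmd 5: advance +14 → t=50, phase=(16,6,16,6) → FL=W FR=S RL=W RR=S
cmd 6: advance +12 → t=62, phase=(8,18,8,18) → FL=S FR=W RL=S RR=W
cmd 7: advance +18 → t=80, phase=(6,16,6,16) → FL=S FR=W RL=S RR=W
cmd 8: advance +20 → t=100, phase=(6,16,6,16) → FL=S FR=W RL=S RR=W


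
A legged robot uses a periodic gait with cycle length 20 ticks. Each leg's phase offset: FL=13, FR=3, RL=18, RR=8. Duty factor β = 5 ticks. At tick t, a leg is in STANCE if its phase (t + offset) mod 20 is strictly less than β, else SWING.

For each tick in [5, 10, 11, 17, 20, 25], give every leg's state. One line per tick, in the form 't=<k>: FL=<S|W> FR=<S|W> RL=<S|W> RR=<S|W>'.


t=5: phase=(18,8,3,13) vs β=5 → FL=W FR=W RL=S RR=W
t=10: phase=(3,13,8,18) vs β=5 → FL=S FR=W RL=W RR=W
t=11: phase=(4,14,9,19) vs β=5 → FL=S FR=W RL=W RR=W
t=17: phase=(10,0,15,5) vs β=5 → FL=W FR=S RL=W RR=W
t=20: phase=(13,3,18,8) vs β=5 → FL=W FR=S RL=W RR=W
t=25: phase=(18,8,3,13) vs β=5 → FL=W FR=W RL=S RR=W

t=5: FL=W FR=W RL=S RR=W
t=10: FL=S FR=W RL=W RR=W
t=11: FL=S FR=W RL=W RR=W
t=17: FL=W FR=S RL=W RR=W
t=20: FL=W FR=S RL=W RR=W
t=25: FL=W FR=W RL=S RR=W


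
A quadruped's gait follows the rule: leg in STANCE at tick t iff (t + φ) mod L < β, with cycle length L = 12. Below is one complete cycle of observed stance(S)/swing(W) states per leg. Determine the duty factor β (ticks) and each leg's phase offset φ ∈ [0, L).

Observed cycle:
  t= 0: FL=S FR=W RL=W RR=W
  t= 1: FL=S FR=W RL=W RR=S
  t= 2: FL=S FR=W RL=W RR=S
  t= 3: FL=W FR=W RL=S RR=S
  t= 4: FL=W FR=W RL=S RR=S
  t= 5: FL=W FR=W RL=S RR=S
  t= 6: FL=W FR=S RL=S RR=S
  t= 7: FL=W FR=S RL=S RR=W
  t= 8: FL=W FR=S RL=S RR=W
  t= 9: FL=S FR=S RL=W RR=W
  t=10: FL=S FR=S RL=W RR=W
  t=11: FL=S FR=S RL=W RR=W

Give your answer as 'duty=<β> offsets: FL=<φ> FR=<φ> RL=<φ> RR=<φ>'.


duty β = stance ticks per leg = 6
FL: stance ticks = 6; W→S at t=9 → φ=3
FR: stance ticks = 6; W→S at t=6 → φ=6
RL: stance ticks = 6; W→S at t=3 → φ=9
RR: stance ticks = 6; W→S at t=1 → φ=11

duty=6 offsets: FL=3 FR=6 RL=9 RR=11


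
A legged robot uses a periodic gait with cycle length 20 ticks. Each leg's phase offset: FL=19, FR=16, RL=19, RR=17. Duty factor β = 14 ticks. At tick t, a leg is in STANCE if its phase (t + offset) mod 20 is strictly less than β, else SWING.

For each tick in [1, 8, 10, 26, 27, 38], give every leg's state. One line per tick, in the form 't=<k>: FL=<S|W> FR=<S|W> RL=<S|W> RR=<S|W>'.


t=1: phase=(0,17,0,18) vs β=14 → FL=S FR=W RL=S RR=W
t=8: phase=(7,4,7,5) vs β=14 → FL=S FR=S RL=S RR=S
t=10: phase=(9,6,9,7) vs β=14 → FL=S FR=S RL=S RR=S
t=26: phase=(5,2,5,3) vs β=14 → FL=S FR=S RL=S RR=S
t=27: phase=(6,3,6,4) vs β=14 → FL=S FR=S RL=S RR=S
t=38: phase=(17,14,17,15) vs β=14 → FL=W FR=W RL=W RR=W

t=1: FL=S FR=W RL=S RR=W
t=8: FL=S FR=S RL=S RR=S
t=10: FL=S FR=S RL=S RR=S
t=26: FL=S FR=S RL=S RR=S
t=27: FL=S FR=S RL=S RR=S
t=38: FL=W FR=W RL=W RR=W


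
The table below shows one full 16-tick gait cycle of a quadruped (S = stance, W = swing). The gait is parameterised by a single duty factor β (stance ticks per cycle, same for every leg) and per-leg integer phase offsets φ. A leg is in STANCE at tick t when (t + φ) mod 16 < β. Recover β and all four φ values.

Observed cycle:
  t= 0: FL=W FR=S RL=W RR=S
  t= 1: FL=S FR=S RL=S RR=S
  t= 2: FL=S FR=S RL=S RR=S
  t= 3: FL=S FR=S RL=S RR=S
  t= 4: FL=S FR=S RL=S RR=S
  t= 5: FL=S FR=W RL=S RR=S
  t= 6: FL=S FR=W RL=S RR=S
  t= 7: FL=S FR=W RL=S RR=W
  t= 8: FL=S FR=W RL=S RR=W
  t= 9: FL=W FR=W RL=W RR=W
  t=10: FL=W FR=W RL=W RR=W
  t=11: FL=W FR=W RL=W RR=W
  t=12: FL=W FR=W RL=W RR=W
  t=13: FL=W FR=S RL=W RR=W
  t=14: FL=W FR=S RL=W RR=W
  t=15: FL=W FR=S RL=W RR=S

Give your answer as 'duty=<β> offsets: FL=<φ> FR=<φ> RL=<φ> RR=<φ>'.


duty=8 offsets: FL=15 FR=3 RL=15 RR=1

duty β = stance ticks per leg = 8
FL: stance ticks = 8; W→S at t=1 → φ=15
FR: stance ticks = 8; W→S at t=13 → φ=3
RL: stance ticks = 8; W→S at t=1 → φ=15
RR: stance ticks = 8; W→S at t=15 → φ=1


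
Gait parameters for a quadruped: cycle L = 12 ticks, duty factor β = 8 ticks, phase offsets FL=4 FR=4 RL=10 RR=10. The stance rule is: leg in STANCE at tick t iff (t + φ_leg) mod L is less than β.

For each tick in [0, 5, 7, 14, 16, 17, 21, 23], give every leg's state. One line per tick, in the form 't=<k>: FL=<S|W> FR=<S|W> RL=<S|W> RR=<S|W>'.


t=0: FL=S FR=S RL=W RR=W
t=5: FL=W FR=W RL=S RR=S
t=7: FL=W FR=W RL=S RR=S
t=14: FL=S FR=S RL=S RR=S
t=16: FL=W FR=W RL=S RR=S
t=17: FL=W FR=W RL=S RR=S
t=21: FL=S FR=S RL=S RR=S
t=23: FL=S FR=S RL=W RR=W

t=0: phase=(4,4,10,10) vs β=8 → FL=S FR=S RL=W RR=W
t=5: phase=(9,9,3,3) vs β=8 → FL=W FR=W RL=S RR=S
t=7: phase=(11,11,5,5) vs β=8 → FL=W FR=W RL=S RR=S
t=14: phase=(6,6,0,0) vs β=8 → FL=S FR=S RL=S RR=S
t=16: phase=(8,8,2,2) vs β=8 → FL=W FR=W RL=S RR=S
t=17: phase=(9,9,3,3) vs β=8 → FL=W FR=W RL=S RR=S
t=21: phase=(1,1,7,7) vs β=8 → FL=S FR=S RL=S RR=S
t=23: phase=(3,3,9,9) vs β=8 → FL=S FR=S RL=W RR=W


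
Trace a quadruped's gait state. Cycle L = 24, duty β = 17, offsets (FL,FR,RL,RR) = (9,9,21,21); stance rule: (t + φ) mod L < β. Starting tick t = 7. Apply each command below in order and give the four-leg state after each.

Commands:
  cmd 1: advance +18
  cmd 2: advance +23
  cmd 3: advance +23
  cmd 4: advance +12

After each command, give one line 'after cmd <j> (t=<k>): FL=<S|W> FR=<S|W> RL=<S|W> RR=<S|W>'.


start t=7: FL=S FR=S RL=S RR=S
cmd 1: advance +18 → t=25, phase=(10,10,22,22) → FL=S FR=S RL=W RR=W
cmd 2: advance +23 → t=48, phase=(9,9,21,21) → FL=S FR=S RL=W RR=W
cmd 3: advance +23 → t=71, phase=(8,8,20,20) → FL=S FR=S RL=W RR=W
cmd 4: advance +12 → t=83, phase=(20,20,8,8) → FL=W FR=W RL=S RR=S

after cmd 1 (t=25): FL=S FR=S RL=W RR=W
after cmd 2 (t=48): FL=S FR=S RL=W RR=W
after cmd 3 (t=71): FL=S FR=S RL=W RR=W
after cmd 4 (t=83): FL=W FR=W RL=S RR=S


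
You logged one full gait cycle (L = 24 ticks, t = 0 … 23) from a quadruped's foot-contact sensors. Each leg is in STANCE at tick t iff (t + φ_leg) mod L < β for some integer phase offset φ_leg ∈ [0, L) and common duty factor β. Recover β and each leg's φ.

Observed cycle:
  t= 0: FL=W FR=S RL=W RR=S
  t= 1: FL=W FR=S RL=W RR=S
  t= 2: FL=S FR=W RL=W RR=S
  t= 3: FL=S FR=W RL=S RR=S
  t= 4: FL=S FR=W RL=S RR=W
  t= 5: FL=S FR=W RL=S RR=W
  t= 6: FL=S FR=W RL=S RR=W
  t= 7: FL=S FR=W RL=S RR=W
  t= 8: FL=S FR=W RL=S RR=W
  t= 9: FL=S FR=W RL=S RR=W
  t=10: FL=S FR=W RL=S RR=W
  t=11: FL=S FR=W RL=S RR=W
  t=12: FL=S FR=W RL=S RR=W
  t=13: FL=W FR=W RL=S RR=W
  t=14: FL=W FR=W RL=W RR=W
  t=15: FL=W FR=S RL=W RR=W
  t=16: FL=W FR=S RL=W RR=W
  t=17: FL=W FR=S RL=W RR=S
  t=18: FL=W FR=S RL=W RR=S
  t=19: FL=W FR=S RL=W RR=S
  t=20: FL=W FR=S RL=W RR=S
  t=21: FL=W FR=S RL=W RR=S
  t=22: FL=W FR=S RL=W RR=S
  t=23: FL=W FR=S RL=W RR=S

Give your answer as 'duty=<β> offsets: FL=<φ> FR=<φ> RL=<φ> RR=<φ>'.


duty=11 offsets: FL=22 FR=9 RL=21 RR=7

duty β = stance ticks per leg = 11
FL: stance ticks = 11; W→S at t=2 → φ=22
FR: stance ticks = 11; W→S at t=15 → φ=9
RL: stance ticks = 11; W→S at t=3 → φ=21
RR: stance ticks = 11; W→S at t=17 → φ=7


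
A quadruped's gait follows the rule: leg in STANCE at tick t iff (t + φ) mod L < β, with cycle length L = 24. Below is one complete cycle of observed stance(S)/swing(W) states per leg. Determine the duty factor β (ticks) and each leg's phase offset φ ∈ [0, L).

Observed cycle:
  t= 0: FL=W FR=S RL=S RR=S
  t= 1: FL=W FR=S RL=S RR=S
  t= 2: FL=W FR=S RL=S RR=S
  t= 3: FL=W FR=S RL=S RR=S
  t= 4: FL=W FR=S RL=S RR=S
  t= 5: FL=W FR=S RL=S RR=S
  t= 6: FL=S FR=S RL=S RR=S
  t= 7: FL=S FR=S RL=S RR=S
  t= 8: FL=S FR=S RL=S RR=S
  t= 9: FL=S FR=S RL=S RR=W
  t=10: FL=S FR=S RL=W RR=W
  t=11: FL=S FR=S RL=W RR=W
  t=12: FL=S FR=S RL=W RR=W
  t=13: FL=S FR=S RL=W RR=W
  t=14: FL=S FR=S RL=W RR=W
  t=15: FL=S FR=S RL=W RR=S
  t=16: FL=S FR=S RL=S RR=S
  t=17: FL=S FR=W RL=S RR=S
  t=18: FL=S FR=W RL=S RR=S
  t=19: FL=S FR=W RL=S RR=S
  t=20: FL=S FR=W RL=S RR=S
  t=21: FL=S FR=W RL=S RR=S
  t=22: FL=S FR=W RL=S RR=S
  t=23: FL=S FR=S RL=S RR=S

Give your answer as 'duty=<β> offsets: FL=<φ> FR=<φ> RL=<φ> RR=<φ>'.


duty=18 offsets: FL=18 FR=1 RL=8 RR=9

duty β = stance ticks per leg = 18
FL: stance ticks = 18; W→S at t=6 → φ=18
FR: stance ticks = 18; W→S at t=23 → φ=1
RL: stance ticks = 18; W→S at t=16 → φ=8
RR: stance ticks = 18; W→S at t=15 → φ=9


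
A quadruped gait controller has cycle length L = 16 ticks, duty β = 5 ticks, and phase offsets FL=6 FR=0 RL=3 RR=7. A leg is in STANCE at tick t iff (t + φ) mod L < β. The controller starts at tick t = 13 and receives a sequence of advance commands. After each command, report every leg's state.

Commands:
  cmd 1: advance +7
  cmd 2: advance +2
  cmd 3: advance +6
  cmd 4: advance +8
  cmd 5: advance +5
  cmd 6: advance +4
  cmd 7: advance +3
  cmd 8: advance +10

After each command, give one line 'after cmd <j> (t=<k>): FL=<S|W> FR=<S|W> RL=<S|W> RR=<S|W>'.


after cmd 1 (t=20): FL=W FR=S RL=W RR=W
after cmd 2 (t=22): FL=W FR=W RL=W RR=W
after cmd 3 (t=28): FL=S FR=W RL=W RR=S
after cmd 4 (t=36): FL=W FR=S RL=W RR=W
after cmd 5 (t=41): FL=W FR=W RL=W RR=S
after cmd 6 (t=45): FL=S FR=W RL=S RR=S
after cmd 7 (t=48): FL=W FR=S RL=S RR=W
after cmd 8 (t=58): FL=S FR=W RL=W RR=S

start t=13: FL=S FR=W RL=S RR=S
cmd 1: advance +7 → t=20, phase=(10,4,7,11) → FL=W FR=S RL=W RR=W
cmd 2: advance +2 → t=22, phase=(12,6,9,13) → FL=W FR=W RL=W RR=W
cmd 3: advance +6 → t=28, phase=(2,12,15,3) → FL=S FR=W RL=W RR=S
cmd 4: advance +8 → t=36, phase=(10,4,7,11) → FL=W FR=S RL=W RR=W
cmd 5: advance +5 → t=41, phase=(15,9,12,0) → FL=W FR=W RL=W RR=S
cmd 6: advance +4 → t=45, phase=(3,13,0,4) → FL=S FR=W RL=S RR=S
cmd 7: advance +3 → t=48, phase=(6,0,3,7) → FL=W FR=S RL=S RR=W
cmd 8: advance +10 → t=58, phase=(0,10,13,1) → FL=S FR=W RL=W RR=S


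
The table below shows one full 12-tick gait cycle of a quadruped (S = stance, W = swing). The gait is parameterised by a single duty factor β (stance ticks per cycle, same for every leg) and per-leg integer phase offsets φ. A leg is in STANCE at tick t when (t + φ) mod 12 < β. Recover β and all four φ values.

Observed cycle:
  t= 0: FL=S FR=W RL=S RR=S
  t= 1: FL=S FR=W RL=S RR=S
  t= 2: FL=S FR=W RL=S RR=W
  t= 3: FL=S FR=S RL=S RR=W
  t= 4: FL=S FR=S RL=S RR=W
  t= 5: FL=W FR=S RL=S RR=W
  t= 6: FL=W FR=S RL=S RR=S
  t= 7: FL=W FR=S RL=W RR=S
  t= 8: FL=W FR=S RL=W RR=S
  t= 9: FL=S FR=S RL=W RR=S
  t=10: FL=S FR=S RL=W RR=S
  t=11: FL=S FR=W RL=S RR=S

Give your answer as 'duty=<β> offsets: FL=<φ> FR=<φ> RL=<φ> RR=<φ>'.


duty β = stance ticks per leg = 8
FL: stance ticks = 8; W→S at t=9 → φ=3
FR: stance ticks = 8; W→S at t=3 → φ=9
RL: stance ticks = 8; W→S at t=11 → φ=1
RR: stance ticks = 8; W→S at t=6 → φ=6

duty=8 offsets: FL=3 FR=9 RL=1 RR=6


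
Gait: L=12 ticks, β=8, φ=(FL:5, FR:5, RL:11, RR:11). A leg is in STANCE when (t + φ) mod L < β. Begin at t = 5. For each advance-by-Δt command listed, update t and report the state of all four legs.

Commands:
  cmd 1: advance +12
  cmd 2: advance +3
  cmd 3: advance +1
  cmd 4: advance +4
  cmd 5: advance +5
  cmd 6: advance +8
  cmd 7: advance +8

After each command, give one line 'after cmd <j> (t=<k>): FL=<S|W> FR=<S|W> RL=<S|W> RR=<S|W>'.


start t=5: FL=W FR=W RL=S RR=S
cmd 1: advance +12 → t=17, phase=(10,10,4,4) → FL=W FR=W RL=S RR=S
cmd 2: advance +3 → t=20, phase=(1,1,7,7) → FL=S FR=S RL=S RR=S
cmd 3: advance +1 → t=21, phase=(2,2,8,8) → FL=S FR=S RL=W RR=W
cmd 4: advance +4 → t=25, phase=(6,6,0,0) → FL=S FR=S RL=S RR=S
cmd 5: advance +5 → t=30, phase=(11,11,5,5) → FL=W FR=W RL=S RR=S
cmd 6: advance +8 → t=38, phase=(7,7,1,1) → FL=S FR=S RL=S RR=S
cmd 7: advance +8 → t=46, phase=(3,3,9,9) → FL=S FR=S RL=W RR=W

after cmd 1 (t=17): FL=W FR=W RL=S RR=S
after cmd 2 (t=20): FL=S FR=S RL=S RR=S
after cmd 3 (t=21): FL=S FR=S RL=W RR=W
after cmd 4 (t=25): FL=S FR=S RL=S RR=S
after cmd 5 (t=30): FL=W FR=W RL=S RR=S
after cmd 6 (t=38): FL=S FR=S RL=S RR=S
after cmd 7 (t=46): FL=S FR=S RL=W RR=W


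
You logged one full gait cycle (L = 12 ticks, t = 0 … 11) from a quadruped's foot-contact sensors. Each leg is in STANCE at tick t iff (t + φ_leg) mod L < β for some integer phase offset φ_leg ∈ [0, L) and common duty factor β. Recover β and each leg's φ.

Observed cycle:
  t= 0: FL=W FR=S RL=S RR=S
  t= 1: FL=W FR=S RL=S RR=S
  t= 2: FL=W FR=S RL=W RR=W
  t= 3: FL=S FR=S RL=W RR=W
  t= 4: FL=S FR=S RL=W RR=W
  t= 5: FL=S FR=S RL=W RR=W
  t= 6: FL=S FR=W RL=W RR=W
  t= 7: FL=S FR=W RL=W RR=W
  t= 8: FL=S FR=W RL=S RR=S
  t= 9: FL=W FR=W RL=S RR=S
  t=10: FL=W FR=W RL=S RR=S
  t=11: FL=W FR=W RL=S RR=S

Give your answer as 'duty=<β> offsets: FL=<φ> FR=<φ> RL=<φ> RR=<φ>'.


duty=6 offsets: FL=9 FR=0 RL=4 RR=4

duty β = stance ticks per leg = 6
FL: stance ticks = 6; W→S at t=3 → φ=9
FR: stance ticks = 6; W→S at t=0 → φ=0
RL: stance ticks = 6; W→S at t=8 → φ=4
RR: stance ticks = 6; W→S at t=8 → φ=4


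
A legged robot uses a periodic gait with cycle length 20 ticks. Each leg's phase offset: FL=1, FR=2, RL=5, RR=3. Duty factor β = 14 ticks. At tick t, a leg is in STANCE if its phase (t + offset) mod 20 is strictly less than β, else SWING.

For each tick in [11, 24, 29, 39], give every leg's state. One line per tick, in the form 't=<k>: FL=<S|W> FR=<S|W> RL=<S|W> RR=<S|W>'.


t=11: phase=(12,13,16,14) vs β=14 → FL=S FR=S RL=W RR=W
t=24: phase=(5,6,9,7) vs β=14 → FL=S FR=S RL=S RR=S
t=29: phase=(10,11,14,12) vs β=14 → FL=S FR=S RL=W RR=S
t=39: phase=(0,1,4,2) vs β=14 → FL=S FR=S RL=S RR=S

t=11: FL=S FR=S RL=W RR=W
t=24: FL=S FR=S RL=S RR=S
t=29: FL=S FR=S RL=W RR=S
t=39: FL=S FR=S RL=S RR=S


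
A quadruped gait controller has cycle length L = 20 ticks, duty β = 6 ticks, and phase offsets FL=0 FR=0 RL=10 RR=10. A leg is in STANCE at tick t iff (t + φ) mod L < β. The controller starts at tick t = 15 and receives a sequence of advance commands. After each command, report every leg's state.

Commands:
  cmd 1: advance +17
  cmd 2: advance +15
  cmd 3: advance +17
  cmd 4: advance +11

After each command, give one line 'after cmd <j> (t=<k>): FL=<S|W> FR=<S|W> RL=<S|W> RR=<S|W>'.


start t=15: FL=W FR=W RL=S RR=S
cmd 1: advance +17 → t=32, phase=(12,12,2,2) → FL=W FR=W RL=S RR=S
cmd 2: advance +15 → t=47, phase=(7,7,17,17) → FL=W FR=W RL=W RR=W
cmd 3: advance +17 → t=64, phase=(4,4,14,14) → FL=S FR=S RL=W RR=W
cmd 4: advance +11 → t=75, phase=(15,15,5,5) → FL=W FR=W RL=S RR=S

after cmd 1 (t=32): FL=W FR=W RL=S RR=S
after cmd 2 (t=47): FL=W FR=W RL=W RR=W
after cmd 3 (t=64): FL=S FR=S RL=W RR=W
after cmd 4 (t=75): FL=W FR=W RL=S RR=S


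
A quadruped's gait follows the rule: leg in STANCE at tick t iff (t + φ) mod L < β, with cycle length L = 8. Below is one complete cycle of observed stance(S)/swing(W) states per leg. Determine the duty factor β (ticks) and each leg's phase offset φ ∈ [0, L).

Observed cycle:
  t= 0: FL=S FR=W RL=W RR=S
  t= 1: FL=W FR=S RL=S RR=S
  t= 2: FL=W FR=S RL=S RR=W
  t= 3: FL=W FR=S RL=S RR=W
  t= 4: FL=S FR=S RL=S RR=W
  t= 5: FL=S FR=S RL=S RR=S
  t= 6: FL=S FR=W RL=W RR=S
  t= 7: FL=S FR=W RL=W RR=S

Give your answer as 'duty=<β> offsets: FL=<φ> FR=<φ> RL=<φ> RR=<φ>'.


duty=5 offsets: FL=4 FR=7 RL=7 RR=3

duty β = stance ticks per leg = 5
FL: stance ticks = 5; W→S at t=4 → φ=4
FR: stance ticks = 5; W→S at t=1 → φ=7
RL: stance ticks = 5; W→S at t=1 → φ=7
RR: stance ticks = 5; W→S at t=5 → φ=3


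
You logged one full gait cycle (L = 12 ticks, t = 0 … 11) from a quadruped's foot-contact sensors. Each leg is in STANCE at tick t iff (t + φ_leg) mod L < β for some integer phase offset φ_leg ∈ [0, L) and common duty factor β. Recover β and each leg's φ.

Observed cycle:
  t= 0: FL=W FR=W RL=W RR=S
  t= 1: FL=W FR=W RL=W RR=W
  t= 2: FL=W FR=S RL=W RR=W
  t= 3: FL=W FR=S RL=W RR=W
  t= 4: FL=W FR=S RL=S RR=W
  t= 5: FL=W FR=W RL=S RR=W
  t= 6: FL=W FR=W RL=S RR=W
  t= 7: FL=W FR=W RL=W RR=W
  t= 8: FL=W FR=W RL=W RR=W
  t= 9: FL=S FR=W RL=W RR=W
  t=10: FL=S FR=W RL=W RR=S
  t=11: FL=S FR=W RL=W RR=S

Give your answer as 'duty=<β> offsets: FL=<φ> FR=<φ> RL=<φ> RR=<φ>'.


duty β = stance ticks per leg = 3
FL: stance ticks = 3; W→S at t=9 → φ=3
FR: stance ticks = 3; W→S at t=2 → φ=10
RL: stance ticks = 3; W→S at t=4 → φ=8
RR: stance ticks = 3; W→S at t=10 → φ=2

duty=3 offsets: FL=3 FR=10 RL=8 RR=2


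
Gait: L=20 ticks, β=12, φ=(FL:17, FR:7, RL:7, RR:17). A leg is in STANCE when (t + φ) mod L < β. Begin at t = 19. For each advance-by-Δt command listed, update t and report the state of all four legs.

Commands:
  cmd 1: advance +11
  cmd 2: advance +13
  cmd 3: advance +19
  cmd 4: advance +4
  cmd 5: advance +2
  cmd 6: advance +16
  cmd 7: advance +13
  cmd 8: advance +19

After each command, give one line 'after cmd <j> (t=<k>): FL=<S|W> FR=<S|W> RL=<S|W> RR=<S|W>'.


after cmd 1 (t=30): FL=S FR=W RL=W RR=S
after cmd 2 (t=43): FL=S FR=S RL=S RR=S
after cmd 3 (t=62): FL=W FR=S RL=S RR=W
after cmd 4 (t=66): FL=S FR=W RL=W RR=S
after cmd 5 (t=68): FL=S FR=W RL=W RR=S
after cmd 6 (t=84): FL=S FR=S RL=S RR=S
after cmd 7 (t=97): FL=W FR=S RL=S RR=W
after cmd 8 (t=116): FL=W FR=S RL=S RR=W

start t=19: FL=W FR=S RL=S RR=W
cmd 1: advance +11 → t=30, phase=(7,17,17,7) → FL=S FR=W RL=W RR=S
cmd 2: advance +13 → t=43, phase=(0,10,10,0) → FL=S FR=S RL=S RR=S
cmd 3: advance +19 → t=62, phase=(19,9,9,19) → FL=W FR=S RL=S RR=W
cmd 4: advance +4 → t=66, phase=(3,13,13,3) → FL=S FR=W RL=W RR=S
cmd 5: advance +2 → t=68, phase=(5,15,15,5) → FL=S FR=W RL=W RR=S
cmd 6: advance +16 → t=84, phase=(1,11,11,1) → FL=S FR=S RL=S RR=S
cmd 7: advance +13 → t=97, phase=(14,4,4,14) → FL=W FR=S RL=S RR=W
cmd 8: advance +19 → t=116, phase=(13,3,3,13) → FL=W FR=S RL=S RR=W
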